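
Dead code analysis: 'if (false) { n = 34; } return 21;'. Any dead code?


condition is constant false, so the whole block is unreachable
Dead: 'if (false) { n = 34; }'


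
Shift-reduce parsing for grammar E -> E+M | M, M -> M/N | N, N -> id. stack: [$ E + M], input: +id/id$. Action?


handle 'E+M' on top; lookahead ∈ FOLLOW(E) = {+, $}
Action: reduce (E -> E+M)


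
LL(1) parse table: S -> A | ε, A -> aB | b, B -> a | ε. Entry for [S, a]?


For [S, a]: 'a' ∈ FIRST(A)
Entry: S -> A


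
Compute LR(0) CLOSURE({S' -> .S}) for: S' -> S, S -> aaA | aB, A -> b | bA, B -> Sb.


Start: S' -> .S
For each item with dot before a nonterminal B, add B -> .γ for every B-production
Closure: [S' -> .S, S -> .aaA, S -> .aB]


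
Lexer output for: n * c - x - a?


Scan left to right, longest-match per lexeme
Tokens: ID(n), OP(*), ID(c), OP(-), ID(x), OP(-), ID(a)


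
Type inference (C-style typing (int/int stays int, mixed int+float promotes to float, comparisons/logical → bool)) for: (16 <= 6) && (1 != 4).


Operand types: bool && bool
Rule: logical operators take bool operands and yield bool
Result type: bool


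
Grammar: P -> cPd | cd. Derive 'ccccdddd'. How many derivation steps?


Derivation: P => cPd => ccPdd => cccPddd => ccccdddd
Steps: 4


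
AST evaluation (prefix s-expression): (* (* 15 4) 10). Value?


Evaluate inner: (* 15 4) = 60
Evaluate root: (* 60 10) = 600
Result: 600


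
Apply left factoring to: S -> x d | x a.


Common prefix: 'x'
Factored: S -> x S', S' -> d | a


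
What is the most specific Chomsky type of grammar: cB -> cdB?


LHS has context (more than one symbol) and |LHS| ≤ |RHS|
Classification: Type 1 (Context-Sensitive)


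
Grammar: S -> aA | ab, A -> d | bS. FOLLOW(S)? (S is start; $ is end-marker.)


$ ∈ FOLLOW(S). For each A -> αBβ: add FIRST(β)\{ε} to FOLLOW(B); if β nullable, add FOLLOW(A).
FOLLOW(S) = {$}


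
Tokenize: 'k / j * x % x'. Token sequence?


Scan left to right, longest-match per lexeme
Tokens: ID(k), OP(/), ID(j), OP(*), ID(x), OP(%), ID(x)


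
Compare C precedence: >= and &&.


'>=' is relational (level 7); '&&' is logical AND (level 2)
Higher level binds tighter
'>=' has higher precedence than '&&'


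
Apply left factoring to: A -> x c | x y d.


Common prefix: 'x'
Factored: A -> x A', A' -> c | y d


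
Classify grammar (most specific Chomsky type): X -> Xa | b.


Left-linear: every RHS is a terminal or one nonterminal followed by a terminal
Classification: Type 3 (Regular)


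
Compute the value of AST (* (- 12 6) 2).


Evaluate inner: (- 12 6) = 6
Evaluate root: (* 6 2) = 12
Result: 12


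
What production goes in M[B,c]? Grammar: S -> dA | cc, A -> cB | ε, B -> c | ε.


For [B, c]: 'c' ∈ FIRST(c)
Entry: B -> c


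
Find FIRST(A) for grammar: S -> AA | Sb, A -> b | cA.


Per alternative of A: FIRST(b) = {b}; FIRST(cA) = {c}
FIRST(A) = {b, c}


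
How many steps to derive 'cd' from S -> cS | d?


Derivation: S => cS => cd
Steps: 2


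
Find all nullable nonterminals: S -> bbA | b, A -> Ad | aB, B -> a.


A nonterminal is nullable iff some alternative derives ε (directly, or every symbol in it is nullable)
Nullable: {}


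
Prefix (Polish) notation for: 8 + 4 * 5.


'*' binds tighter: tree is (+ 8 (* 4 5))
Prefix: + 8 * 4 5


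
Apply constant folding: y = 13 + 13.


13 + 13 = 26 at compile time
Optimized: y = 26


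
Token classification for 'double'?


Pattern: reserved word
Type: KEYWORD


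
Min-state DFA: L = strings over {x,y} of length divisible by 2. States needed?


Track length mod 2: states 0..1, accept at 0
Minimal DFA: 2 states


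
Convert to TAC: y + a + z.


Break into single-operator statements:
t1 = y + a
t2 = t1 + z


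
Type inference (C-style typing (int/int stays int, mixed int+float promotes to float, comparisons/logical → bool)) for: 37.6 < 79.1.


Operand types: float < float
Rule: comparison yields bool
Result type: bool


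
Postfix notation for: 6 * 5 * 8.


Left to right (same or higher precedence on left)
Postfix: 6 5 * 8 *


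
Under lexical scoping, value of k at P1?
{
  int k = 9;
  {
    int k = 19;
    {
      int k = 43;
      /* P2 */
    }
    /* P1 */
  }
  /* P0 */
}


k declared in the same block as P1
k = 19


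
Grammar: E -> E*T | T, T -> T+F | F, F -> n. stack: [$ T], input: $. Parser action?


lookahead ∉ {+} so T won't extend; reduce E -> T
Action: reduce (E -> T)


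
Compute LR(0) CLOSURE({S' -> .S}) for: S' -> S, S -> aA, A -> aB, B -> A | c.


Start: S' -> .S
For each item with dot before a nonterminal B, add B -> .γ for every B-production
Closure: [S' -> .S, S -> .aA]


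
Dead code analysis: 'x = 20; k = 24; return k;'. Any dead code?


x is assigned but never read
Dead: 'x = 20'


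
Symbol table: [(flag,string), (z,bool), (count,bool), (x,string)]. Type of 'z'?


Lookup 'z' → type bool


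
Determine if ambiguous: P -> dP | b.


right-linear, alternatives start with distinct terminals 'd' vs 'b': unique leftmost derivation
Unambiguous


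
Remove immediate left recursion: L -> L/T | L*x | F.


Left-recursive alternatives: L/T, L*x; non-recursive: F
Introduce L': L -> FL', L' -> /TL' | *xL' | ε


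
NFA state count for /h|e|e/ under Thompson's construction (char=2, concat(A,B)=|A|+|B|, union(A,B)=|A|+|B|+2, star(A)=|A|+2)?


Syntax tree has 3 char leaf(s), 2 union(s), 0 star(s)
chars contribute 3×2 = 6; each union adds +2; each star adds +2
Total: 6 + 4 + 0 = 10 states


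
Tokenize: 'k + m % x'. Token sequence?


Scan left to right, longest-match per lexeme
Tokens: ID(k), OP(+), ID(m), OP(%), ID(x)


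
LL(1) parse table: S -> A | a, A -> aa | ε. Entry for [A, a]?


For [A, a]: 'a' ∈ FIRST(aa)
Entry: A -> aa


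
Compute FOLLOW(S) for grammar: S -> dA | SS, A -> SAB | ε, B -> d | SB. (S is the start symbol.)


$ ∈ FOLLOW(S). For each A -> αBβ: add FIRST(β)\{ε} to FOLLOW(B); if β nullable, add FOLLOW(A).
FOLLOW(S) = {$, d}


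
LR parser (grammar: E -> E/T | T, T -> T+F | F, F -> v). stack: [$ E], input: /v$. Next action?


shift '/' to continue E -> E/T
Action: shift


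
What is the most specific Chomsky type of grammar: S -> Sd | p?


Left-linear: every RHS is a terminal or one nonterminal followed by a terminal
Classification: Type 3 (Regular)


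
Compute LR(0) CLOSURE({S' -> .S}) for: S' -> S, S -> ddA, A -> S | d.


Start: S' -> .S
For each item with dot before a nonterminal B, add B -> .γ for every B-production
Closure: [S' -> .S, S -> .ddA]


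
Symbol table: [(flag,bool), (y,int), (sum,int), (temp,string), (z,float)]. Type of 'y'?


Lookup 'y' → type int


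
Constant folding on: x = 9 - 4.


9 - 4 = 5 at compile time
Optimized: x = 5


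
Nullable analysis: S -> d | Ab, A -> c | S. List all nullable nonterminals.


A nonterminal is nullable iff some alternative derives ε (directly, or every symbol in it is nullable)
Nullable: {}


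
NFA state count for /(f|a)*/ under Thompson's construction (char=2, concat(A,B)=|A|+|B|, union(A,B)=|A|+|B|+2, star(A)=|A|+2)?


Syntax tree has 2 char leaf(s), 1 union(s), 1 star(s)
chars contribute 2×2 = 4; each union adds +2; each star adds +2
Total: 4 + 2 + 2 = 8 states


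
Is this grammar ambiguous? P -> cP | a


right-linear, alternatives start with distinct terminals 'c' vs 'a': unique leftmost derivation
Unambiguous


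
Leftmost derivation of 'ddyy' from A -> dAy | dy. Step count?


Derivation: A => dAy => ddyy
Steps: 2


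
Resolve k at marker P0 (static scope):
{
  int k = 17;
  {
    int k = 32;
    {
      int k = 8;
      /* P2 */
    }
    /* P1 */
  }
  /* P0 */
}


k declared in the same block as P0
k = 17


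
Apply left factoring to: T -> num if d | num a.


Common prefix: 'num'
Factored: T -> num T', T' -> if d | a


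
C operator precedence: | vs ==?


'==' is equality (level 6); '|' is bitwise OR (level 3)
Higher level binds tighter
'==' has higher precedence than '|'


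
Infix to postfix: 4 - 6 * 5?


* has higher precedence, evaluate 6*5 first
Postfix: 4 6 5 * -


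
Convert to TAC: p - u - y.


Break into single-operator statements:
t1 = p - u
t2 = t1 - y


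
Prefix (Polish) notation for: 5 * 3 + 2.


left-to-right (same/higher precedence on left): tree is (+ (* 5 3) 2)
Prefix: + * 5 3 2


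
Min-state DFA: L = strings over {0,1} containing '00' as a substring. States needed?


KMP-style automaton: 2 progress states + 1 absorbing accept = 3
Minimal DFA: 3 states


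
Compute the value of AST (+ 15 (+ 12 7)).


Evaluate inner: (+ 12 7) = 19
Evaluate root: (+ 15 19) = 34
Result: 34


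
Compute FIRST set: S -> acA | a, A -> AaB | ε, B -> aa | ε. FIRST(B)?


Per alternative of B: FIRST(aa) = {a}; FIRST(ε) = {ε}
FIRST(B) = {a, ε}


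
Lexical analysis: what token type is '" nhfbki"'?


Pattern: double-quoted sequence
Type: STRING_LITERAL


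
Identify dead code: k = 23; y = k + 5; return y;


k is read by y's definition; y is returned
No dead code


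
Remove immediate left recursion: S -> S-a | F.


Left-recursive alternatives: S-a; non-recursive: F
Introduce S': S -> FS', S' -> -aS' | ε


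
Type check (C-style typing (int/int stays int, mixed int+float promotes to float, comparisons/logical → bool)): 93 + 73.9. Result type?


Operand types: int + float
Rule: mixed int/float promotes to float; int/int stays int
Result type: float


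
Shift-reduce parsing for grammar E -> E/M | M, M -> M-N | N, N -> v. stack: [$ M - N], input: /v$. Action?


handle 'M-N' on top
Action: reduce (M -> M-N)


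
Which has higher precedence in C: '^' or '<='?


'<=' is relational (level 7); '^' is bitwise XOR (level 4)
Higher level binds tighter
'<=' has higher precedence than '^'


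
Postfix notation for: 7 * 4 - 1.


Left to right (same or higher precedence on left)
Postfix: 7 4 * 1 -


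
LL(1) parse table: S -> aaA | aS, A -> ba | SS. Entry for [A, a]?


For [A, a]: 'a' ∈ FIRST(SS)
Entry: A -> SS


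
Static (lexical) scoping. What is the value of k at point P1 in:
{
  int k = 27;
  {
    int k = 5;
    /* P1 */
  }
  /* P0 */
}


k declared in the same block as P1
k = 5


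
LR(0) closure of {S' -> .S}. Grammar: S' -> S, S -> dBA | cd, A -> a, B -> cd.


Start: S' -> .S
For each item with dot before a nonterminal B, add B -> .γ for every B-production
Closure: [S' -> .S, S -> .dBA, S -> .cd]


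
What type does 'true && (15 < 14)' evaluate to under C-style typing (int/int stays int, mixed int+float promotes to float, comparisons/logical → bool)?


Operand types: bool && bool
Rule: logical operators take bool operands and yield bool
Result type: bool


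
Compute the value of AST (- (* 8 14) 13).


Evaluate inner: (* 8 14) = 112
Evaluate root: (- 112 13) = 99
Result: 99


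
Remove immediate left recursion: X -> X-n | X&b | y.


Left-recursive alternatives: X-n, X&b; non-recursive: y
Introduce X': X -> yX', X' -> -nX' | &bX' | ε


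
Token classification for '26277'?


Pattern: digits only
Type: INTEGER_LITERAL


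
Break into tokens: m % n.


Scan left to right, longest-match per lexeme
Tokens: ID(m), OP(%), ID(n)


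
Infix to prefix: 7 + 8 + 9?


left-to-right (same/higher precedence on left): tree is (+ (+ 7 8) 9)
Prefix: + + 7 8 9


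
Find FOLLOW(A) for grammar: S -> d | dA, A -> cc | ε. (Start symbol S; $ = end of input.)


$ ∈ FOLLOW(S). For each A -> αBβ: add FIRST(β)\{ε} to FOLLOW(B); if β nullable, add FOLLOW(A).
FOLLOW(A) = {$}


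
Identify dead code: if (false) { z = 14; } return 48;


condition is constant false, so the whole block is unreachable
Dead: 'if (false) { z = 14; }'


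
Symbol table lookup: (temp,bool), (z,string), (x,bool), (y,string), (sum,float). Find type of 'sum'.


Lookup 'sum' → type float


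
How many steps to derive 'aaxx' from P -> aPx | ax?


Derivation: P => aPx => aaxx
Steps: 2


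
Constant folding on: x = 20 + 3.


20 + 3 = 23 at compile time
Optimized: x = 23


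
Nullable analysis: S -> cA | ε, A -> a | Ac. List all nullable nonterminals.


A nonterminal is nullable iff some alternative derives ε (directly, or every symbol in it is nullable)
Nullable: {S}


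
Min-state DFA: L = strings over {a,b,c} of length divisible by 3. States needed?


Track length mod 3: states 0..2, accept at 0
Minimal DFA: 3 states


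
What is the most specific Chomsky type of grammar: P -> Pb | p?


Left-linear: every RHS is a terminal or one nonterminal followed by a terminal
Classification: Type 3 (Regular)


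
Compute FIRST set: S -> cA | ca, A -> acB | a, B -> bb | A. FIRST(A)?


Per alternative of A: FIRST(acB) = {a}; FIRST(a) = {a}
FIRST(A) = {a}


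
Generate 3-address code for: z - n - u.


Break into single-operator statements:
t1 = z - n
t2 = t1 - u


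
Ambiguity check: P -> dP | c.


right-linear, alternatives start with distinct terminals 'd' vs 'c': unique leftmost derivation
Unambiguous


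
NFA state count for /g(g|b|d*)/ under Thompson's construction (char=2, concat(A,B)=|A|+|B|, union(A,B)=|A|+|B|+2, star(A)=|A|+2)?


Syntax tree has 4 char leaf(s), 2 union(s), 1 star(s)
chars contribute 4×2 = 8; each union adds +2; each star adds +2
Total: 8 + 4 + 2 = 14 states


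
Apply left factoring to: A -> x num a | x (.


Common prefix: 'x'
Factored: A -> x A', A' -> num a | (


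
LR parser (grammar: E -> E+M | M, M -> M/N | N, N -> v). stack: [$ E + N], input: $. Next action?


'N' (not preceded by M/) is the handle for M -> N
Action: reduce (M -> N)


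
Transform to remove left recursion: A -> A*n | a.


Left-recursive alternatives: A*n; non-recursive: a
Introduce A': A -> aA', A' -> *nA' | ε


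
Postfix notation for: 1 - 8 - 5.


Left to right (same or higher precedence on left)
Postfix: 1 8 - 5 -


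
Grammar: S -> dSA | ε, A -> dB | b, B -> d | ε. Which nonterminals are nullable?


A nonterminal is nullable iff some alternative derives ε (directly, or every symbol in it is nullable)
Nullable: {B, S}


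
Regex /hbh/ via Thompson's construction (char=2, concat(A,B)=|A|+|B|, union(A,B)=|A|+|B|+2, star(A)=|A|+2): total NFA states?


Syntax tree has 3 char leaf(s), 0 union(s), 0 star(s)
chars contribute 3×2 = 6; each union adds +2; each star adds +2
Total: 6 + 0 + 0 = 6 states


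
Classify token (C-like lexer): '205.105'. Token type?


Pattern: digits with a decimal point
Type: FLOAT_LITERAL


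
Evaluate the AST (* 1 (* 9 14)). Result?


Evaluate inner: (* 9 14) = 126
Evaluate root: (* 1 126) = 126
Result: 126


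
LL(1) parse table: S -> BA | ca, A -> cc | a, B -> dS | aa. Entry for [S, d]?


For [S, d]: 'd' ∈ FIRST(BA)
Entry: S -> BA


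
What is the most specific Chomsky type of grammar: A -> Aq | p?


Left-linear: every RHS is a terminal or one nonterminal followed by a terminal
Classification: Type 3 (Regular)


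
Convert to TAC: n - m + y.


Break into single-operator statements:
t1 = n - m
t2 = t1 + y


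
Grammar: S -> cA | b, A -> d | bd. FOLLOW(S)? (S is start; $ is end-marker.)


$ ∈ FOLLOW(S). For each A -> αBβ: add FIRST(β)\{ε} to FOLLOW(B); if β nullable, add FOLLOW(A).
FOLLOW(S) = {$}


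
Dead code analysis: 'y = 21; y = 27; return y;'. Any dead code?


first assignment to y is overwritten before any read
Dead: 'y = 21'


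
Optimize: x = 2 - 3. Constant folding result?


2 - 3 = -1 at compile time
Optimized: x = -1


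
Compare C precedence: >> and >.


'>>' is shift (level 8); '>' is relational (level 7)
Higher level binds tighter
'>>' has higher precedence than '>'


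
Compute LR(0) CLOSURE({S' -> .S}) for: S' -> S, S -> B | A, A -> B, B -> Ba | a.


Start: S' -> .S
For each item with dot before a nonterminal B, add B -> .γ for every B-production
Closure: [S' -> .S, S -> .B, S -> .A, B -> .Ba, B -> .a, A -> .B]


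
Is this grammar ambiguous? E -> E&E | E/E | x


'x&x/x' has two parse trees (no precedence encoded between & and /)
Ambiguous


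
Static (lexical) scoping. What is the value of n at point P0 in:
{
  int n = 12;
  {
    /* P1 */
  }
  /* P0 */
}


n declared in the same block as P0
n = 12


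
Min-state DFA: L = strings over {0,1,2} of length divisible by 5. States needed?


Track length mod 5: states 0..4, accept at 0
Minimal DFA: 5 states


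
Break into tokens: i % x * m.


Scan left to right, longest-match per lexeme
Tokens: ID(i), OP(%), ID(x), OP(*), ID(m)


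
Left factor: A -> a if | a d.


Common prefix: 'a'
Factored: A -> a A', A' -> if | d


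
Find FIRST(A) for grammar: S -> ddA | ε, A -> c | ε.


Per alternative of A: FIRST(c) = {c}; FIRST(ε) = {ε}
FIRST(A) = {c, ε}


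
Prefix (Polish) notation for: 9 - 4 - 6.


left-to-right (same/higher precedence on left): tree is (- (- 9 4) 6)
Prefix: - - 9 4 6


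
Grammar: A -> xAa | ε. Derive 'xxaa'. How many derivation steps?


Derivation: A => xAa => xxAaa => xxaa
Steps: 3


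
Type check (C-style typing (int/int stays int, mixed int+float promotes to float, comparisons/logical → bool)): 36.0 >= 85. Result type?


Operand types: float >= int
Rule: comparison yields bool
Result type: bool


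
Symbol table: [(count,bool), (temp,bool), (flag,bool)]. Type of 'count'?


Lookup 'count' → type bool


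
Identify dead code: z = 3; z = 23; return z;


first assignment to z is overwritten before any read
Dead: 'z = 3'


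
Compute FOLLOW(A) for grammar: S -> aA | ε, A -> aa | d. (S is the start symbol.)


$ ∈ FOLLOW(S). For each A -> αBβ: add FIRST(β)\{ε} to FOLLOW(B); if β nullable, add FOLLOW(A).
FOLLOW(A) = {$}


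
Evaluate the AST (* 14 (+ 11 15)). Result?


Evaluate inner: (+ 11 15) = 26
Evaluate root: (* 14 26) = 364
Result: 364


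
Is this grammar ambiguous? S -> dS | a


right-linear, alternatives start with distinct terminals 'd' vs 'a': unique leftmost derivation
Unambiguous


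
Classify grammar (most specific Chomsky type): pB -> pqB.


LHS has context (more than one symbol) and |LHS| ≤ |RHS|
Classification: Type 1 (Context-Sensitive)


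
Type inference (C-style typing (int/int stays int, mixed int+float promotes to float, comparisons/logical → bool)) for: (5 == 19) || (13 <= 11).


Operand types: bool || bool
Rule: logical operators take bool operands and yield bool
Result type: bool


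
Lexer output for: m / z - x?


Scan left to right, longest-match per lexeme
Tokens: ID(m), OP(/), ID(z), OP(-), ID(x)


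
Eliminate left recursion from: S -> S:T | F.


Left-recursive alternatives: S:T; non-recursive: F
Introduce S': S -> FS', S' -> :TS' | ε


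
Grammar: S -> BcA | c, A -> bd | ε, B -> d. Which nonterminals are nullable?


A nonterminal is nullable iff some alternative derives ε (directly, or every symbol in it is nullable)
Nullable: {A}


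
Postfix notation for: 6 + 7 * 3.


* has higher precedence, evaluate 7*3 first
Postfix: 6 7 3 * +


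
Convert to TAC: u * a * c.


Break into single-operator statements:
t1 = u * a
t2 = t1 * c


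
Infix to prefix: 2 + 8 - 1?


left-to-right (same/higher precedence on left): tree is (- (+ 2 8) 1)
Prefix: - + 2 8 1


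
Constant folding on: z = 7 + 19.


7 + 19 = 26 at compile time
Optimized: z = 26


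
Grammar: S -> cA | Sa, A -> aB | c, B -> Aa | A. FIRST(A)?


Per alternative of A: FIRST(aB) = {a}; FIRST(c) = {c}
FIRST(A) = {a, c}


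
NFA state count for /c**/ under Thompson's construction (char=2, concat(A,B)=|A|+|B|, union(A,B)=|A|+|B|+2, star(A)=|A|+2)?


Syntax tree has 1 char leaf(s), 0 union(s), 2 star(s)
chars contribute 1×2 = 2; each union adds +2; each star adds +2
Total: 2 + 0 + 4 = 6 states


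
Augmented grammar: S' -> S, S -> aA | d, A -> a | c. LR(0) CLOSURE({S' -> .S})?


Start: S' -> .S
For each item with dot before a nonterminal B, add B -> .γ for every B-production
Closure: [S' -> .S, S -> .aA, S -> .d]


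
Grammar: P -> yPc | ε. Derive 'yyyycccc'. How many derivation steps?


Derivation: P => yPc => yyPcc => yyyPccc => yyyyPcccc => yyyycccc
Steps: 5


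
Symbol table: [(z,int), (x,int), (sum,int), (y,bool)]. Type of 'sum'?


Lookup 'sum' → type int


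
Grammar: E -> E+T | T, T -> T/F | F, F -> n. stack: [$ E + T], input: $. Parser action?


handle 'E+T' on top; lookahead ∈ FOLLOW(E) = {+, $}
Action: reduce (E -> E+T)


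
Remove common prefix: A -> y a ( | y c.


Common prefix: 'y'
Factored: A -> y A', A' -> a ( | c


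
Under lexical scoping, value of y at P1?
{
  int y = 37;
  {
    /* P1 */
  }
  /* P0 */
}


P1's block does not declare y; resolves to the enclosing declaration at depth 0
y = 37


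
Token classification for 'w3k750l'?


Pattern: letter/underscore followed by alphanumerics, not a keyword
Type: IDENTIFIER


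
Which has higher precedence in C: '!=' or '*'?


'*' is multiplicative (level 10); '!=' is equality (level 6)
Higher level binds tighter
'*' has higher precedence than '!='


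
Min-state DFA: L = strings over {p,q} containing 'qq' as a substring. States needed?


KMP-style automaton: 2 progress states + 1 absorbing accept = 3
Minimal DFA: 3 states


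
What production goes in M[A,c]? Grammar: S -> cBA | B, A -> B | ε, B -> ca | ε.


For [A, c]: 'c' ∈ FIRST(B)
Entry: A -> B


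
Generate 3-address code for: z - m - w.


Break into single-operator statements:
t1 = z - m
t2 = t1 - w


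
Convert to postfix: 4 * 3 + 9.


Left to right (same or higher precedence on left)
Postfix: 4 3 * 9 +


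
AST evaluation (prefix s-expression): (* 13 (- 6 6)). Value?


Evaluate inner: (- 6 6) = 0
Evaluate root: (* 13 0) = 0
Result: 0


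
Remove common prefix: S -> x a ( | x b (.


Common prefix: 'x'
Factored: S -> x S', S' -> a ( | b (


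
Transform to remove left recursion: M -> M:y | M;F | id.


Left-recursive alternatives: M:y, M;F; non-recursive: id
Introduce M': M -> idM', M' -> :yM' | ;FM' | ε


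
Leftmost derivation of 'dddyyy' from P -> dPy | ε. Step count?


Derivation: P => dPy => ddPyy => dddPyyy => dddyyy
Steps: 4


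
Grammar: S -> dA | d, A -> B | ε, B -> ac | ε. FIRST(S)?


Per alternative of S: FIRST(dA) = {d}; FIRST(d) = {d}
FIRST(S) = {d}


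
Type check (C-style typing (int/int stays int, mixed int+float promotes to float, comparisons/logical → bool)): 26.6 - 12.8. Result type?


Operand types: float - float
Rule: mixed int/float promotes to float; int/int stays int
Result type: float


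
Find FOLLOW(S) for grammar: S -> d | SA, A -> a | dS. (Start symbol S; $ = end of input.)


$ ∈ FOLLOW(S). For each A -> αBβ: add FIRST(β)\{ε} to FOLLOW(B); if β nullable, add FOLLOW(A).
FOLLOW(S) = {$, a, d}


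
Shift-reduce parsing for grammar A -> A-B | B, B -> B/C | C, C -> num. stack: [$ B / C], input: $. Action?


handle 'B/C' on top
Action: reduce (B -> B/C)


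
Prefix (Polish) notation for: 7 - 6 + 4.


left-to-right (same/higher precedence on left): tree is (+ (- 7 6) 4)
Prefix: + - 7 6 4


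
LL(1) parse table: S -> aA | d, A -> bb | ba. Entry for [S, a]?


For [S, a]: 'a' ∈ FIRST(aA)
Entry: S -> aA


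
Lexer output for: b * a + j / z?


Scan left to right, longest-match per lexeme
Tokens: ID(b), OP(*), ID(a), OP(+), ID(j), OP(/), ID(z)


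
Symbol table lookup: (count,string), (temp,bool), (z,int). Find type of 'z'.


Lookup 'z' → type int


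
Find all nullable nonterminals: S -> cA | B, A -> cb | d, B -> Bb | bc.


A nonterminal is nullable iff some alternative derives ε (directly, or every symbol in it is nullable)
Nullable: {}


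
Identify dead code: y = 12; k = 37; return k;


y is assigned but never read
Dead: 'y = 12'


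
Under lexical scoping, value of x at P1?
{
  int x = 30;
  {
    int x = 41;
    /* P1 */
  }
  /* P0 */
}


x declared in the same block as P1
x = 41


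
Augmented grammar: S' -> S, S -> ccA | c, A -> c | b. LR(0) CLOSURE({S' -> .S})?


Start: S' -> .S
For each item with dot before a nonterminal B, add B -> .γ for every B-production
Closure: [S' -> .S, S -> .ccA, S -> .c]


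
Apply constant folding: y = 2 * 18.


2 * 18 = 36 at compile time
Optimized: y = 36


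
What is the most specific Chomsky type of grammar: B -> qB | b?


Right-linear: every RHS is a terminal or a terminal followed by one nonterminal
Classification: Type 3 (Regular)


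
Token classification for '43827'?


Pattern: digits only
Type: INTEGER_LITERAL


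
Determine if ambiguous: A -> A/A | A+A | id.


'id/id+id' has two parse trees (no precedence encoded between / and +)
Ambiguous


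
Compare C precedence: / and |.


'/' is multiplicative (level 10); '|' is bitwise OR (level 3)
Higher level binds tighter
'/' has higher precedence than '|'


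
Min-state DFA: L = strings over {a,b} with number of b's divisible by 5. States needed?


Track (count of b) mod 5: states 0..4, accept at 0
Minimal DFA: 5 states


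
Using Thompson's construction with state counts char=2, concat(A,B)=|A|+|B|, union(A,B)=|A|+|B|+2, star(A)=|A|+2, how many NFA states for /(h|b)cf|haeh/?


Syntax tree has 8 char leaf(s), 2 union(s), 0 star(s)
chars contribute 8×2 = 16; each union adds +2; each star adds +2
Total: 16 + 4 + 0 = 20 states


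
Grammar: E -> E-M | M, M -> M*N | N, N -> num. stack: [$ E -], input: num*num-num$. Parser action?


no handle ('E-' is not any RHS); shift 'num'
Action: shift


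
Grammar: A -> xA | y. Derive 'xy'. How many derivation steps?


Derivation: A => xA => xy
Steps: 2


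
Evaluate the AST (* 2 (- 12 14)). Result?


Evaluate inner: (- 12 14) = -2
Evaluate root: (* 2 -2) = -4
Result: -4


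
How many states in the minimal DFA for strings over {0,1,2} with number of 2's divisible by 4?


Track (count of 2) mod 4: states 0..3, accept at 0
Minimal DFA: 4 states


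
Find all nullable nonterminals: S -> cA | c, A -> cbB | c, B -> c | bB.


A nonterminal is nullable iff some alternative derives ε (directly, or every symbol in it is nullable)
Nullable: {}


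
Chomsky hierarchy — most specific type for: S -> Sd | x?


Left-linear: every RHS is a terminal or one nonterminal followed by a terminal
Classification: Type 3 (Regular)


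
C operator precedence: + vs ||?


'+' is additive (level 9); '||' is logical OR (level 1)
Higher level binds tighter
'+' has higher precedence than '||'


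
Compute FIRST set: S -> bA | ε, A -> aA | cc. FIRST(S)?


Per alternative of S: FIRST(bA) = {b}; FIRST(ε) = {ε}
FIRST(S) = {b, ε}


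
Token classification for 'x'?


Pattern: letter/underscore followed by alphanumerics, not a keyword
Type: IDENTIFIER


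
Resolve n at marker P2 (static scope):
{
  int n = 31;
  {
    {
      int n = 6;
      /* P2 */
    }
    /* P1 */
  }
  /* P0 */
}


n declared in the same block as P2
n = 6


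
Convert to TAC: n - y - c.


Break into single-operator statements:
t1 = n - y
t2 = t1 - c


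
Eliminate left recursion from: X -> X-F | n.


Left-recursive alternatives: X-F; non-recursive: n
Introduce X': X -> nX', X' -> -FX' | ε


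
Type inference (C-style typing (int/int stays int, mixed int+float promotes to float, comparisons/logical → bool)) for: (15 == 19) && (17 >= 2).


Operand types: bool && bool
Rule: logical operators take bool operands and yield bool
Result type: bool


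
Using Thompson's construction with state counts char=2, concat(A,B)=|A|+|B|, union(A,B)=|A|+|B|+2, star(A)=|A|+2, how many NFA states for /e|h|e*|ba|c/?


Syntax tree has 6 char leaf(s), 4 union(s), 1 star(s)
chars contribute 6×2 = 12; each union adds +2; each star adds +2
Total: 12 + 8 + 2 = 22 states


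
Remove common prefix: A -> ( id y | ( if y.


Common prefix: '('
Factored: A -> ( A', A' -> id y | if y


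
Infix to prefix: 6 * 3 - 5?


left-to-right (same/higher precedence on left): tree is (- (* 6 3) 5)
Prefix: - * 6 3 5


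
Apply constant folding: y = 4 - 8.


4 - 8 = -4 at compile time
Optimized: y = -4


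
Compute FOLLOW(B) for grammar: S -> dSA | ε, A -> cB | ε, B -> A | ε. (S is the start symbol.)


$ ∈ FOLLOW(S). For each A -> αBβ: add FIRST(β)\{ε} to FOLLOW(B); if β nullable, add FOLLOW(A).
FOLLOW(B) = {$, c}


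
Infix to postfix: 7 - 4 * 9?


* has higher precedence, evaluate 4*9 first
Postfix: 7 4 9 * -


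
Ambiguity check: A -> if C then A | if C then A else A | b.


dangling else: 'if C then if C then b else b' parses two ways
Ambiguous


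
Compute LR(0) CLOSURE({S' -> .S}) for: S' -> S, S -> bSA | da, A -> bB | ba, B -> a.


Start: S' -> .S
For each item with dot before a nonterminal B, add B -> .γ for every B-production
Closure: [S' -> .S, S -> .bSA, S -> .da]


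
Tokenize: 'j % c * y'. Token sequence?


Scan left to right, longest-match per lexeme
Tokens: ID(j), OP(%), ID(c), OP(*), ID(y)


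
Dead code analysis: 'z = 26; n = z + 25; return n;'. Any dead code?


z is read by n's definition; n is returned
No dead code


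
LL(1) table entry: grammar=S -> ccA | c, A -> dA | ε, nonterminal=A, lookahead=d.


For [A, d]: 'd' ∈ FIRST(dA)
Entry: A -> dA


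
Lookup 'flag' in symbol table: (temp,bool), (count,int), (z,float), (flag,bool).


Lookup 'flag' → type bool


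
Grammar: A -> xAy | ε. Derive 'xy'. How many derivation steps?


Derivation: A => xAy => xy
Steps: 2


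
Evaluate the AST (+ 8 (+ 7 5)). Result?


Evaluate inner: (+ 7 5) = 12
Evaluate root: (+ 8 12) = 20
Result: 20


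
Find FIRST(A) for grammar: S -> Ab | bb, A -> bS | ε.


Per alternative of A: FIRST(bS) = {b}; FIRST(ε) = {ε}
FIRST(A) = {b, ε}


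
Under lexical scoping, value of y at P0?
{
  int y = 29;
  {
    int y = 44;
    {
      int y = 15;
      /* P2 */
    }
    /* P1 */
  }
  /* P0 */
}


y declared in the same block as P0
y = 29


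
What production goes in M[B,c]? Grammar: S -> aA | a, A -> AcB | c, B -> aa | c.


For [B, c]: 'c' ∈ FIRST(c)
Entry: B -> c


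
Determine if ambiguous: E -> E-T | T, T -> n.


precedence layered via separate nonterminal T: deterministic
Unambiguous


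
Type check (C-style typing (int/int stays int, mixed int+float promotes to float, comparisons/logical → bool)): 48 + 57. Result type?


Operand types: int + int
Rule: mixed int/float promotes to float; int/int stays int
Result type: int


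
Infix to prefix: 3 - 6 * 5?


'*' binds tighter: tree is (- 3 (* 6 5))
Prefix: - 3 * 6 5


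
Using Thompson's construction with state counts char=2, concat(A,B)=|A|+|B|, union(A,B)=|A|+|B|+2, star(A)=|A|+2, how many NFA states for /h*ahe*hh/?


Syntax tree has 6 char leaf(s), 0 union(s), 2 star(s)
chars contribute 6×2 = 12; each union adds +2; each star adds +2
Total: 12 + 0 + 4 = 16 states


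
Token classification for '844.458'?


Pattern: digits with a decimal point
Type: FLOAT_LITERAL


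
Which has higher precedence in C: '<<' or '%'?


'%' is multiplicative (level 10); '<<' is shift (level 8)
Higher level binds tighter
'%' has higher precedence than '<<'


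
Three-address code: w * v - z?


Break into single-operator statements:
t1 = w * v
t2 = t1 - z


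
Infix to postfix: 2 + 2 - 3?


Left to right (same or higher precedence on left)
Postfix: 2 2 + 3 -


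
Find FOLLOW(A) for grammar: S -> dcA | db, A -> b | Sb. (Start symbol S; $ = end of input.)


$ ∈ FOLLOW(S). For each A -> αBβ: add FIRST(β)\{ε} to FOLLOW(B); if β nullable, add FOLLOW(A).
FOLLOW(A) = {$, b}


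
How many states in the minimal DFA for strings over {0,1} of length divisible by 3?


Track length mod 3: states 0..2, accept at 0
Minimal DFA: 3 states


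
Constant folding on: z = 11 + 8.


11 + 8 = 19 at compile time
Optimized: z = 19


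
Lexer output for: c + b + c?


Scan left to right, longest-match per lexeme
Tokens: ID(c), OP(+), ID(b), OP(+), ID(c)


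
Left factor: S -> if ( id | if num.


Common prefix: 'if'
Factored: S -> if S', S' -> ( id | num


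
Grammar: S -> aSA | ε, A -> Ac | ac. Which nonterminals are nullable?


A nonterminal is nullable iff some alternative derives ε (directly, or every symbol in it is nullable)
Nullable: {S}


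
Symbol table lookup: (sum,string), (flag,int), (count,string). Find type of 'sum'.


Lookup 'sum' → type string


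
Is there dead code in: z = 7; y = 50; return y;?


z is assigned but never read
Dead: 'z = 7'


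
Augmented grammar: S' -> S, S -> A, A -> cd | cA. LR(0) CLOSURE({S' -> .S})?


Start: S' -> .S
For each item with dot before a nonterminal B, add B -> .γ for every B-production
Closure: [S' -> .S, S -> .A, A -> .cd, A -> .cA]


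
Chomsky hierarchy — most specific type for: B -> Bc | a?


Left-linear: every RHS is a terminal or one nonterminal followed by a terminal
Classification: Type 3 (Regular)


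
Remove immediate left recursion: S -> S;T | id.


Left-recursive alternatives: S;T; non-recursive: id
Introduce S': S -> idS', S' -> ;TS' | ε


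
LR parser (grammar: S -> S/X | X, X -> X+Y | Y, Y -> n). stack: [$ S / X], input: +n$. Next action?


'+' can extend X; shift to build X -> X+Y
Action: shift


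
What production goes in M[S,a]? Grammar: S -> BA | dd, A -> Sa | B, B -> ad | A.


For [S, a]: 'a' ∈ FIRST(BA)
Entry: S -> BA


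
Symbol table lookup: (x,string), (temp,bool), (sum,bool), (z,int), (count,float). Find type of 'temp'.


Lookup 'temp' → type bool


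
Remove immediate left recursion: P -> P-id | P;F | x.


Left-recursive alternatives: P-id, P;F; non-recursive: x
Introduce P': P -> xP', P' -> -idP' | ;FP' | ε


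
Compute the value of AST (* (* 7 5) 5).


Evaluate inner: (* 7 5) = 35
Evaluate root: (* 35 5) = 175
Result: 175


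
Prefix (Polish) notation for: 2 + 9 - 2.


left-to-right (same/higher precedence on left): tree is (- (+ 2 9) 2)
Prefix: - + 2 9 2


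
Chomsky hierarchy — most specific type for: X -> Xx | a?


Left-linear: every RHS is a terminal or one nonterminal followed by a terminal
Classification: Type 3 (Regular)


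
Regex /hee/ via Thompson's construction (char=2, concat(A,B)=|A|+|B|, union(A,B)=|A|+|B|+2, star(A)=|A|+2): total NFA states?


Syntax tree has 3 char leaf(s), 0 union(s), 0 star(s)
chars contribute 3×2 = 6; each union adds +2; each star adds +2
Total: 6 + 0 + 0 = 6 states


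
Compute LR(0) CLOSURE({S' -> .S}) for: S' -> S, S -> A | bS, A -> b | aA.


Start: S' -> .S
For each item with dot before a nonterminal B, add B -> .γ for every B-production
Closure: [S' -> .S, S -> .A, S -> .bS, A -> .b, A -> .aA]


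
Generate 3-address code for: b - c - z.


Break into single-operator statements:
t1 = b - c
t2 = t1 - z


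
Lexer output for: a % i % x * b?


Scan left to right, longest-match per lexeme
Tokens: ID(a), OP(%), ID(i), OP(%), ID(x), OP(*), ID(b)


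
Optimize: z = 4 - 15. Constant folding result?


4 - 15 = -11 at compile time
Optimized: z = -11


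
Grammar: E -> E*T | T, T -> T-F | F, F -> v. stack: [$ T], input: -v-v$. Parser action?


shift '-' to continue T -> T-F
Action: shift


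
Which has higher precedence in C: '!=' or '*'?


'*' is multiplicative (level 10); '!=' is equality (level 6)
Higher level binds tighter
'*' has higher precedence than '!='


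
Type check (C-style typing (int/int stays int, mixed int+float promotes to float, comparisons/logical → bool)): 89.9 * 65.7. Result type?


Operand types: float * float
Rule: mixed int/float promotes to float; int/int stays int
Result type: float


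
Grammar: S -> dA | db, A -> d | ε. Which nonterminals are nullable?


A nonterminal is nullable iff some alternative derives ε (directly, or every symbol in it is nullable)
Nullable: {A}


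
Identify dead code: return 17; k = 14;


statement follows a return and is unreachable
Dead: 'k = 14'


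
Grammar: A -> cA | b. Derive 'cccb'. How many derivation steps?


Derivation: A => cA => ccA => cccA => cccb
Steps: 4


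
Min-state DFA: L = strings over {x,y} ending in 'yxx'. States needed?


Track the longest suffix of input matching a prefix of 'yxx': 4 classes (prefixes of length 0..3)
Minimal DFA: 4 states


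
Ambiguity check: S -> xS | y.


right-linear, alternatives start with distinct terminals 'x' vs 'y': unique leftmost derivation
Unambiguous


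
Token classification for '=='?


Pattern: operator symbol
Type: OPERATOR


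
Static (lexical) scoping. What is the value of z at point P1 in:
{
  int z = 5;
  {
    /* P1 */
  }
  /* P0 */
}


P1's block does not declare z; resolves to the enclosing declaration at depth 0
z = 5


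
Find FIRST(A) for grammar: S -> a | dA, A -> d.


Per alternative of A: FIRST(d) = {d}
FIRST(A) = {d}


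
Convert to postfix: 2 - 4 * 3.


* has higher precedence, evaluate 4*3 first
Postfix: 2 4 3 * -


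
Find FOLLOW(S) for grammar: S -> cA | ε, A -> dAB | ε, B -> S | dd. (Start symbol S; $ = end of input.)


$ ∈ FOLLOW(S). For each A -> αBβ: add FIRST(β)\{ε} to FOLLOW(B); if β nullable, add FOLLOW(A).
FOLLOW(S) = {$, c, d}


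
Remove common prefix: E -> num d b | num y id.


Common prefix: 'num'
Factored: E -> num E', E' -> d b | y id


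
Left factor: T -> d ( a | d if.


Common prefix: 'd'
Factored: T -> d T', T' -> ( a | if


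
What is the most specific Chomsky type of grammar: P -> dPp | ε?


Single nonterminal LHS, but d^n p^n is not regular
Classification: Type 2 (Context-Free)


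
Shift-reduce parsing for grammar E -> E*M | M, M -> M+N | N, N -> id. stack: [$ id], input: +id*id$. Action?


'id' on top is the handle for N -> id
Action: reduce (N -> id)


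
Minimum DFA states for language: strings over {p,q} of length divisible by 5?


Track length mod 5: states 0..4, accept at 0
Minimal DFA: 5 states


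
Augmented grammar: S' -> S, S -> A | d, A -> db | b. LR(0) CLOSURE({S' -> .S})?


Start: S' -> .S
For each item with dot before a nonterminal B, add B -> .γ for every B-production
Closure: [S' -> .S, S -> .A, S -> .d, A -> .db, A -> .b]


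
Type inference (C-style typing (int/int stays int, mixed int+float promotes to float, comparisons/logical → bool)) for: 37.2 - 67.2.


Operand types: float - float
Rule: mixed int/float promotes to float; int/int stays int
Result type: float


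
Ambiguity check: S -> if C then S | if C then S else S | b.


dangling else: 'if C then if C then b else b' parses two ways
Ambiguous


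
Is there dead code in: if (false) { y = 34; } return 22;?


condition is constant false, so the whole block is unreachable
Dead: 'if (false) { y = 34; }'


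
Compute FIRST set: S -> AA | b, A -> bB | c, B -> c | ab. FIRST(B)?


Per alternative of B: FIRST(c) = {c}; FIRST(ab) = {a}
FIRST(B) = {a, c}


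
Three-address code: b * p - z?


Break into single-operator statements:
t1 = b * p
t2 = t1 - z
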